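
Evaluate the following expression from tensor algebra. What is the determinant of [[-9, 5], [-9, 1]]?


For a 2x2 matrix [[a, b], [c, d]], det = a*d - b*c.
a = -9, b = 5, c = -9, d = 1
a*d = -9 * 1 = -9
b*c = 5 * -9 = -45
det = -9 - -45 = 36

36


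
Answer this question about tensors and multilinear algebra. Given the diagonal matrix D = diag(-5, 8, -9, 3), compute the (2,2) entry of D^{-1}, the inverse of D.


For a diagonal matrix, the inverse has entries (D^{-1})_{ii} = 1/d_{ii}.
The diagonal entries are: d_{11} = -5, d_{22} = 8, d_{33} = -9, d_{44} = 3
We need (D^{-1})_{22} = 1/d_{22} = 1/8 = 1/8

1/8


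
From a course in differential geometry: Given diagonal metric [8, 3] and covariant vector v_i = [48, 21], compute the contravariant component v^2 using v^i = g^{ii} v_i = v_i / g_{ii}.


To raise an index with a diagonal metric: v^i = v_i / g_{ii}.
For index 2: v_2 = 21, g_{22} = 3
v^2 = 21 / 3 = 7

7


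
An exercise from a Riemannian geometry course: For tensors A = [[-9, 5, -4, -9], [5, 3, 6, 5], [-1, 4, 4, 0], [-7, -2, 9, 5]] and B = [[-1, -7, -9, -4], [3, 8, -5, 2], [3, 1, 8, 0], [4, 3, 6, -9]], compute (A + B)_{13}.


Tensor addition is component-wise: (A + B)_{ij} = A_{ij} + B_{ij}.
A_{13} = -4
B_{13} = -9
(A + B)_{13} = -4 + -9 = -13

-13


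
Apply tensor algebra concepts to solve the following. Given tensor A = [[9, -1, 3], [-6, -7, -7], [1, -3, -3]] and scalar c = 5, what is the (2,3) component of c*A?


Scalar multiplication: (cA)_{ij} = c * A_{ij}.
c = 5
A_{23} = -7
(cA)_{23} = 5 * -7 = -35

-35


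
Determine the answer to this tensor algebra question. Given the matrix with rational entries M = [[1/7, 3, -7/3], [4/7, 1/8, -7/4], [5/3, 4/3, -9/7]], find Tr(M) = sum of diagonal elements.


The trace is the sum of diagonal entries.
Diagonal: M[1,1] = 1/7, M[2,2] = 1/8, M[3,3] = -9/7
Tr(M) = 1/7 + 1/8 + -9/7
Computing step by step:
After adding M[1,1]: 1/7
After adding M[2,2]: 15/56
After adding M[3,3]: -57/56
Tr(M) = -57/56

-57/56


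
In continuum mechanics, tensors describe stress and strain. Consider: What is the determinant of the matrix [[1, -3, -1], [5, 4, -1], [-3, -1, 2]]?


Expanding along the first row, det(A) = a11*M_11 - a12*M_12 + a13*M_13, where M_1j is the (1,j) minor.
Minor M_11 = 4*2 - -1*-1 = 7
Minor M_12 = 5*2 - -1*-3 = 7
Minor M_13 = 5*-1 - 4*-3 = 7
det = 1*(7) - -3*(7) + -1*(7)
    = 7 - -21 + -7
    = 21

21


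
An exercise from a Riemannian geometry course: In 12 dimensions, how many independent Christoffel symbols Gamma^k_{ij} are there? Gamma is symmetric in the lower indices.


Christoffel symbols Gamma^k_{ij} are symmetric in i,j, so there are d * d(d+1)/2 independent symbols.
d = 12
d(d+1)/2 = 12 * 13 / 2 = 78
Total = 12 * 78 = 936

936


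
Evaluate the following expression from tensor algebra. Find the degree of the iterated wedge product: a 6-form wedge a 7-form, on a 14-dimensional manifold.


The degree of a wedge product is the sum of the degrees of the individual forms.
Degrees: 6, 7
Total degree = 6 + 7 = 13

13


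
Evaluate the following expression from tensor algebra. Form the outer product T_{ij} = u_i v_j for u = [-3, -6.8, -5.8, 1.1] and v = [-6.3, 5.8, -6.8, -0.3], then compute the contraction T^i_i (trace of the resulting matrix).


The outer product gives T_{ij} = u_i v_j.
The trace (contraction) is Tr(T) = sum_i T_{ii} = sum_i u_i v_i.
Diagonal entries:
T_{11} = u_1 * v_1 = -3 * -6.3 = 18.9
T_{22} = u_2 * v_2 = -6.8 * 5.8 = -39.44
T_{33} = u_3 * v_3 = -5.8 * -6.8 = 39.44
T_{44} = u_4 * v_4 = 1.1 * -0.3 = -0.33
Tr(T) = 18.9 + -39.44 + 39.44 + -0.33 = 18.57

18.57


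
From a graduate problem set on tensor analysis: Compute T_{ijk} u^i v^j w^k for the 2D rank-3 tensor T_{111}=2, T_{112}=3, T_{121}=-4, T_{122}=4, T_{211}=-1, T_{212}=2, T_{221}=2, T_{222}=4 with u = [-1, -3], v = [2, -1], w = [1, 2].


S = sum over i,j,k of T_{ijk} u_i v_j w_k. Expanding all 8 terms:
T_{111}*u_1*v_1*w_1 = 2*-1*2*1 = -4  (running total: -4)
T_{112}*u_1*v_1*w_2 = 3*-1*2*2 = -12  (running total: -16)
T_{121}*u_1*v_2*w_1 = -4*-1*-1*1 = -4  (running total: -20)
T_{122}*u_1*v_2*w_2 = 4*-1*-1*2 = 8  (running total: -12)
T_{211}*u_2*v_1*w_1 = -1*-3*2*1 = 6  (running total: -6)
T_{212}*u_2*v_1*w_2 = 2*-3*2*2 = -24  (running total: -30)
T_{221}*u_2*v_2*w_1 = 2*-3*-1*1 = 6  (running total: -24)
T_{222}*u_2*v_2*w_2 = 4*-3*-1*2 = 24  (running total: 0)
S = 0

0


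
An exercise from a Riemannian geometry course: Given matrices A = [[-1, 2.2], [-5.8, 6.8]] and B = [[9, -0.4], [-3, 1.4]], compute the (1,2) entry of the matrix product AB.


(AB)_{ij} = sum_k A_{ik} B_{kj}.
For i=1, j=2:
A_{11} * B_{12} = -1 * -0.4 = 0.4
A_{12} * B_{22} = 2.2 * 1.4 = 3.08
Sum = 0.4 + 3.08 = 3.48

3.48


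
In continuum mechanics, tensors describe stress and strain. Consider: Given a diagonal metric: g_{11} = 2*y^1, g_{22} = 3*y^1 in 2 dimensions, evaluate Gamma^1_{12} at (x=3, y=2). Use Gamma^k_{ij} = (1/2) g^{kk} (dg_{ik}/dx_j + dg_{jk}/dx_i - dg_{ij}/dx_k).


For a diagonal metric, Gamma^k_{ij} = (1/2) g^{kk} (dg_{ik}/dx_j + dg_{jk}/dx_i - dg_{ij}/dx_k).
The metric is diagonal, so g_{ab} = 0 for a != b.
At the given point: g_{11} = 4, g_{22} = 6
g^{11} = 1/4
dg_{11}/dx_2 = dg_{11}/dx_2 = 2
dg_{21}/dx_1 = 0 (off-diagonal)
dg_{12}/dx_1 = 0 (off-diagonal)
Numerator = 2 + 0 - 0 = 2
Gamma^1_{12} = 2 / (2 * 4) = 1/4

1/4


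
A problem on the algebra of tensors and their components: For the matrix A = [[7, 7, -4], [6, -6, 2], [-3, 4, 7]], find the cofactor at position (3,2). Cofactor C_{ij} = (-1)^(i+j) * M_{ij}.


To find cofactor C_{32}, delete row 3 and column 2.
The resulting 2x2 submatrix is: [[7, -4], [6, 2]]
Minor M_{32} = 7*2 - -4*6
  = 14 - -24 = 38
Sign = (-1)^(3+2) = (-1)^5 = -1
Cofactor C_{32} = -1 * 38 = -38

-38


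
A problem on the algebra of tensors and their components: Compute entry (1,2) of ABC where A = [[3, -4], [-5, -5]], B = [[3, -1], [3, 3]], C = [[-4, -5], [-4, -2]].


(ABC)_{12} = sum_m (AB)_{1m} C_{m2}. First compute row 1 of AB.
(AB)_{11} = 3*3 + -4*3 = -3
(AB)_{12} = 3*-1 + -4*3 = -15
Now contract with column 2 of C:
(AB)_{11} * C_{12} = -3 * -5 = 15
(AB)_{12} * C_{22} = -15 * -2 = 30
(ABC)_{12} = 15 + 30 = 45

45


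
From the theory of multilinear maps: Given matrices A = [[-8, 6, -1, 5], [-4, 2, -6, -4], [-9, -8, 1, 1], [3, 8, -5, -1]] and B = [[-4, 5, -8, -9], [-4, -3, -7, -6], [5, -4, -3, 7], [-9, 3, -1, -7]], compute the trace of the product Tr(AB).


Tr(AB) = sum_i (AB)_{ii} where (AB)_{ii} = sum_k A_{ik} B_{ki}.
(AB)_{11} = -8*-4 + 6*-4 + -1*5 + 5*-9 = -42
(AB)_{22} = -4*5 + 2*-3 + -6*-4 + -4*3 = -14
(AB)_{33} = -9*-8 + -8*-7 + 1*-3 + 1*-1 = 124
(AB)_{44} = 3*-9 + 8*-6 + -5*7 + -1*-7 = -103
Tr(AB) = -42 + -14 + 124 + -103 = -35

-35


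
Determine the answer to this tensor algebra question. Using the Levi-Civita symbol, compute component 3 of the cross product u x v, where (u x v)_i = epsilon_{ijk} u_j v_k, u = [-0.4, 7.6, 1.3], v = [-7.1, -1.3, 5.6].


(u x v)_3 = sum_{j,k} epsilon_{3jk} u_j v_k. Only permutations of (1,2,3) contribute; the two non-zero terms are:
eps_{312} u_1 v_2 = 1 * -0.4 * -1.3 = 0.52
eps_{321} u_2 v_1 = -1 * 7.6 * -7.1 = 53.96
(u x v)_3 = 54.48

54.48


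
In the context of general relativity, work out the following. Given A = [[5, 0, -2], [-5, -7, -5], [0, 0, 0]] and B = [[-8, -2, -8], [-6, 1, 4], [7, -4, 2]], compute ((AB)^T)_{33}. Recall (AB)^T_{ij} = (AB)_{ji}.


(AB)^T_{ij} = (AB)_{ji} = sum_k A_{jk} B_{ki}.
For i=3, j=3 we need (AB)_{33}:
A_{31} * B_{13} = 0 * -8 = 0
A_{32} * B_{23} = 0 * 4 = 0
A_{33} * B_{33} = 0 * 2 = 0
Sum = 0 + 0 + 0 = 0

0


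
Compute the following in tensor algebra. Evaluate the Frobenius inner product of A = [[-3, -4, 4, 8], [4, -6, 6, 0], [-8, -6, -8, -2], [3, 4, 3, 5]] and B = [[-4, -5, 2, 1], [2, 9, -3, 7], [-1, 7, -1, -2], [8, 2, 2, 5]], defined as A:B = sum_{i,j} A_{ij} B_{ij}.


A:B = sum over all i,j of A_{ij} * B_{ij}.
Row 1: -3*-4=12, -4*-5=20, 4*2=8, 8*1=8 => row sum = 48
Row 2: 4*2=8, -6*9=-54, 6*-3=-18, 0*7=0 => row sum = -64
Row 3: -8*-1=8, -6*7=-42, -8*-1=8, -2*-2=4 => row sum = -22
Row 4: 3*8=24, 4*2=8, 3*2=6, 5*5=25 => row sum = 63
Total = 48 + -64 + -22 + 63 = 25

25


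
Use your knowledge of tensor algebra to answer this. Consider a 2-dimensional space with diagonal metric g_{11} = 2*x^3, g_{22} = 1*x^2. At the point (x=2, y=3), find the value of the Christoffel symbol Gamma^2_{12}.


For a diagonal metric, Gamma^k_{ij} = (1/2) g^{kk} (dg_{ik}/dx_j + dg_{jk}/dx_i - dg_{ij}/dx_k).
The metric is diagonal, so g_{ab} = 0 for a != b.
At the given point: g_{11} = 16, g_{22} = 4
g^{22} = 1/4
dg_{12}/dx_2 = 0 (off-diagonal)
dg_{22}/dx_1 = dg_{22}/dx_1 = 4
dg_{12}/dx_2 = 0 (off-diagonal)
Numerator = 0 + 4 - 0 = 4
Gamma^2_{12} = 4 / (2 * 4) = 1/2

1/2


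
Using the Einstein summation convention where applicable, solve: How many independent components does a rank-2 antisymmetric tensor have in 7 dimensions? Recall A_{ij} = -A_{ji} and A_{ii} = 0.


An antisymmetric rank-2 tensor satisfies A_{ij} = -A_{ji}, so diagonal entries are zero.
The independent components are the upper-triangular entries: C(n, 2) = n(n-1)/2.
n = 7
C(7, 2) = 7 * 6 / 2 = 42 / 2 = 21

21


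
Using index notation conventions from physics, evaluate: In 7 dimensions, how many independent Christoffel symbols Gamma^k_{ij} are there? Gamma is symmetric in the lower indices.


Christoffel symbols Gamma^k_{ij} are symmetric in i,j, so there are d * d(d+1)/2 independent symbols.
d = 7
d(d+1)/2 = 7 * 8 / 2 = 28
Total = 7 * 28 = 196

196


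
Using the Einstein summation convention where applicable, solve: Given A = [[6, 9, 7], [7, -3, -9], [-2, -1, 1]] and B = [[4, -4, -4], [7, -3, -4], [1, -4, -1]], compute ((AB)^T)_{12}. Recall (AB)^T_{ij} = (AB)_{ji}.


(AB)^T_{ij} = (AB)_{ji} = sum_k A_{jk} B_{ki}.
For i=1, j=2 we need (AB)_{21}:
A_{21} * B_{11} = 7 * 4 = 28
A_{22} * B_{21} = -3 * 7 = -21
A_{23} * B_{31} = -9 * 1 = -9
Sum = 28 + -21 + -9 = -2

-2


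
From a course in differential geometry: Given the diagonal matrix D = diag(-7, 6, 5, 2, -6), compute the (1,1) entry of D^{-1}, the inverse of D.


For a diagonal matrix, the inverse has entries (D^{-1})_{ii} = 1/d_{ii}.
The diagonal entries are: d_{11} = -7, d_{22} = 6, d_{33} = 5, d_{44} = 2, d_{55} = -6
We need (D^{-1})_{11} = 1/d_{11} = 1/-7 = -1/7

-1/7


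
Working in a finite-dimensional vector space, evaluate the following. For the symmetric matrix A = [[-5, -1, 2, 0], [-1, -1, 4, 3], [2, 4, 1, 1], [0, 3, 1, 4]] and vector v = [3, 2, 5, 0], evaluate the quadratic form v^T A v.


First compute Av:
(Av)_1 = -5*3 + -1*2 + 2*5 + 0*0 = -7
(Av)_2 = -1*3 + -1*2 + 4*5 + 3*0 = 15
(Av)_3 = 2*3 + 4*2 + 1*5 + 1*0 = 19
(Av)_4 = 0*3 + 3*2 + 1*5 + 4*0 = 11
Av = [-7, 15, 19, 11]
Then v^T (Av) = 3*-7 + 2*15 + 5*19 + 0*11
= -21 + 30 + 95 + 0 = 104

104


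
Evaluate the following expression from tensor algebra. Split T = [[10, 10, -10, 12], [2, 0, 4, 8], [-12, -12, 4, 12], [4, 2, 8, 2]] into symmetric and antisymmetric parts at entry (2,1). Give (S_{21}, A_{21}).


T_{21} = 2
T_{12} = 10
S_{21} = (2 + 10)/2 = 12/2 = 6
A_{21} = (2 - 10)/2 = -8/2 = -4
Check: S + A = 6 + -4 = 2 = T_{21}.

(6, -4)


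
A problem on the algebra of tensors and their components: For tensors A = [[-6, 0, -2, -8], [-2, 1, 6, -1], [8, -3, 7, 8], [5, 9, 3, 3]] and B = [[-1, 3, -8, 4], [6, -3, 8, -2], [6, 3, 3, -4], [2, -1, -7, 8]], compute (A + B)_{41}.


Tensor addition is component-wise: (A + B)_{ij} = A_{ij} + B_{ij}.
A_{41} = 5
B_{41} = 2
(A + B)_{41} = 5 + 2 = 7

7


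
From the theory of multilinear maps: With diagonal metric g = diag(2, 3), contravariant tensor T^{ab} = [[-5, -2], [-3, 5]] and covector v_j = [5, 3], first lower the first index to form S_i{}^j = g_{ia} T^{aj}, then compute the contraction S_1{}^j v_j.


Step 1: lower the first index. For a diagonal metric, g_{ia} T^{aj} = g_{ii} T^{ij} (no sum on i).
g_{11} = 2
S_1{}^1 = 2 * T^{11} = 2 * -5 = -10
S_1{}^2 = 2 * T^{12} = 2 * -2 = -4
Step 2: contract S_1{}^j with v_j.
S_1{}^1 * v_1 = -10 * 5 = -50
S_1{}^2 * v_2 = -4 * 3 = -12
Result = -50 + -12 = -62

-62


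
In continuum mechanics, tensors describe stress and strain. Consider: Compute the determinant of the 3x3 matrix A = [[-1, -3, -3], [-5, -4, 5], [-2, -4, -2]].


Expanding along the first row, det(A) = a11*M_11 - a12*M_12 + a13*M_13, where M_1j is the (1,j) minor.
Minor M_11 = -4*-2 - 5*-4 = 28
Minor M_12 = -5*-2 - 5*-2 = 20
Minor M_13 = -5*-4 - -4*-2 = 12
det = -1*(28) - -3*(20) + -3*(12)
    = -28 - -60 + -36
    = -4

-4


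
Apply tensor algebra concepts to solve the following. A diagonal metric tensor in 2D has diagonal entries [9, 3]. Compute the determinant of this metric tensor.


For a diagonal metric, the determinant is the product of diagonal entries.
Diagonal entries: 9, 3
det(g) = 9 * 3 = 27

27


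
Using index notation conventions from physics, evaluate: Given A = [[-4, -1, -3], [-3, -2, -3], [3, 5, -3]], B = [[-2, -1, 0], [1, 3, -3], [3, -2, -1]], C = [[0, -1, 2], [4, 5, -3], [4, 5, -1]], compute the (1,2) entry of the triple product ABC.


(ABC)_{12} = sum_m (AB)_{1m} C_{m2}. First compute row 1 of AB.
(AB)_{11} = -4*-2 + -1*1 + -3*3 = -2
(AB)_{12} = -4*-1 + -1*3 + -3*-2 = 7
(AB)_{13} = -4*0 + -1*-3 + -3*-1 = 6
Now contract with column 2 of C:
(AB)_{11} * C_{12} = -2 * -1 = 2
(AB)_{12} * C_{22} = 7 * 5 = 35
(AB)_{13} * C_{32} = 6 * 5 = 30
(ABC)_{12} = 2 + 35 + 30 = 67

67


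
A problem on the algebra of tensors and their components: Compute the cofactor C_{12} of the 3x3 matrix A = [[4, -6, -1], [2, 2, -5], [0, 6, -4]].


To find cofactor C_{12}, delete row 1 and column 2.
The resulting 2x2 submatrix is: [[2, -5], [0, -4]]
Minor M_{12} = 2*-4 - -5*0
  = -8 - 0 = -8
Sign = (-1)^(1+2) = (-1)^3 = -1
Cofactor C_{12} = -1 * -8 = 8

8


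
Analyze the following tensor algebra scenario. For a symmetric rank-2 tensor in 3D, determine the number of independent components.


A symmetric rank-2 tensor in d dimensions has d(d+1)/2 independent components.
d = 3
d(d+1)/2 = 3 * 4 / 2 = 12 / 2 = 6

6


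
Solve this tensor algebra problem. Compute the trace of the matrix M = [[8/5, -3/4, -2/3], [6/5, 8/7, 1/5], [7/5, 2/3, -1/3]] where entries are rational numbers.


The trace is the sum of diagonal entries.
Diagonal: M[1,1] = 8/5, M[2,2] = 8/7, M[3,3] = -1/3
Tr(M) = 8/5 + 8/7 + -1/3
Computing step by step:
After adding M[1,1]: 8/5
After adding M[2,2]: 96/35
After adding M[3,3]: 253/105
Tr(M) = 253/105

253/105


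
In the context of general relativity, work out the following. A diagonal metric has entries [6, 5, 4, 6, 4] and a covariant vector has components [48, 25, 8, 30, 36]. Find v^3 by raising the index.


To raise an index with a diagonal metric: v^i = v_i / g_{ii}.
For index 3: v_3 = 8, g_{33} = 4
v^3 = 8 / 4 = 2

2


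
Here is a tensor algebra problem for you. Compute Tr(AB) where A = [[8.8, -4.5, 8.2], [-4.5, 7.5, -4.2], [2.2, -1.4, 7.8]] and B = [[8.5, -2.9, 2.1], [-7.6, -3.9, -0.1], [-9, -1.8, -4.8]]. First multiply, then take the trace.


Tr(AB) = sum_i (AB)_{ii} where (AB)_{ii} = sum_k A_{ik} B_{ki}.
(AB)_{11} = 8.8*8.5 + -4.5*-7.6 + 8.2*-9 = 35.2
(AB)_{22} = -4.5*-2.9 + 7.5*-3.9 + -4.2*-1.8 = -8.64
(AB)_{33} = 2.2*2.1 + -1.4*-0.1 + 7.8*-4.8 = -32.68
Tr(AB) = 35.2 + -8.64 + -32.68 = -6.12

-6.12


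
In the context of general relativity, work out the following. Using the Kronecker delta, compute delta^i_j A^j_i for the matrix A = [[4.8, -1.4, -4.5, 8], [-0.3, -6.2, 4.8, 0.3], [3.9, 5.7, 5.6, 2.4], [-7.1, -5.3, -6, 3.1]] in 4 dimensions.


The contraction (trace) of a rank-2 tensor is the sum of its diagonal elements.
Diagonal entries: A[1,1] = 4.8, A[2,2] = -6.2, A[3,3] = 5.6, A[4,4] = 3.1
Tr(A) = 4.8 + -6.2 + 5.6 + 3.1 = 7.3

7.3


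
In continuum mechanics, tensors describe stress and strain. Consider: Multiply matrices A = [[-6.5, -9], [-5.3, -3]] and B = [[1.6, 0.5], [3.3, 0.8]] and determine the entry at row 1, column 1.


(AB)_{ij} = sum_k A_{ik} B_{kj}.
For i=1, j=1:
A_{11} * B_{11} = -6.5 * 1.6 = -10.4
A_{12} * B_{21} = -9 * 3.3 = -29.7
Sum = -10.4 + -29.7 = -40.1

-40.1


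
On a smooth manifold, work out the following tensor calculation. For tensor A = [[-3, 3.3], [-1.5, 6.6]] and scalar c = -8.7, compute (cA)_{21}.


Scalar multiplication: (cA)_{ij} = c * A_{ij}.
c = -8.7
A_{21} = -1.5
(cA)_{21} = -8.7 * -1.5 = 13.05

13.05


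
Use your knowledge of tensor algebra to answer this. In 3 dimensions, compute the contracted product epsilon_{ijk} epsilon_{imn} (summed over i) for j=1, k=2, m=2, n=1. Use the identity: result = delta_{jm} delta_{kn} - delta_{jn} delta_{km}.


Using the identity: epsilon_{ijk} epsilon_{imn} = delta_{jm} delta_{kn} - delta_{jn} delta_{km}.
delta_{12} = 0
delta_{21} = 0
delta_{11} = 1
delta_{22} = 1
Result = 0 * 0 - 1 * 1 = 0 - 1 = -1

-1


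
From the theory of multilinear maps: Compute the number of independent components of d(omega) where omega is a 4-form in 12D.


The exterior derivative of a p-form is a (p+1)-form.
Its number of independent components is C(n, p+1).
n = 12, p+1 = 5
C(12, 5) = 792

792


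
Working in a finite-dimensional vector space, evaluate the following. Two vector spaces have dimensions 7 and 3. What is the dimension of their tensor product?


The dimension of a tensor product is the product of dimensions.
dim(V) = 7, dim(W) = 3
dim(V (x) W) = 7 * 3 = 21

21


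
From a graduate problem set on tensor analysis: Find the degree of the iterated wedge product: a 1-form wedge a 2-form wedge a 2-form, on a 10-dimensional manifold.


The degree of a wedge product is the sum of the degrees of the individual forms.
Degrees: 1, 2, 2
Total degree = 1 + 2 + 2 = 5

5


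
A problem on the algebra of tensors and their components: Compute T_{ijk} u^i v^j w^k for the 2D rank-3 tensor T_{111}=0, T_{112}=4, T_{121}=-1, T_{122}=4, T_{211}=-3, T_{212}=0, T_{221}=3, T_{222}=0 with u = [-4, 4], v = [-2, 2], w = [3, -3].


S = sum over i,j,k of T_{ijk} u_i v_j w_k. Expanding all 8 terms:
T_{111}*u_1*v_1*w_1 = 0*-4*-2*3 = 0  (running total: 0)
T_{112}*u_1*v_1*w_2 = 4*-4*-2*-3 = -96  (running total: -96)
T_{121}*u_1*v_2*w_1 = -1*-4*2*3 = 24  (running total: -72)
T_{122}*u_1*v_2*w_2 = 4*-4*2*-3 = 96  (running total: 24)
T_{211}*u_2*v_1*w_1 = -3*4*-2*3 = 72  (running total: 96)
T_{212}*u_2*v_1*w_2 = 0*4*-2*-3 = 0  (running total: 96)
T_{221}*u_2*v_2*w_1 = 3*4*2*3 = 72  (running total: 168)
T_{222}*u_2*v_2*w_2 = 0*4*2*-3 = 0  (running total: 168)
S = 168

168


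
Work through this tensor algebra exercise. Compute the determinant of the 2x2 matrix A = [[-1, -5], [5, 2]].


For a 2x2 matrix [[a, b], [c, d]], det = a*d - b*c.
a = -1, b = -5, c = 5, d = 2
a*d = -1 * 2 = -2
b*c = -5 * 5 = -25
det = -2 - -25 = 23

23


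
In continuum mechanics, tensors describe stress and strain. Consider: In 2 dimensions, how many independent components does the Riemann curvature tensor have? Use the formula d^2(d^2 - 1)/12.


The Riemann tensor in d dimensions has d^2(d^2 - 1)/12 independent components.
d = 2, so d^2 = 4
d^2 - 1 = 3
d^2(d^2 - 1) = 4 * 3 = 12
Divide by 12: 12 / 12 = 1

1


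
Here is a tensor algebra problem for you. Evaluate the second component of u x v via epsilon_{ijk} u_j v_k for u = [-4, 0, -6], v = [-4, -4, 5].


(u x v)_2 = sum_{j,k} epsilon_{2jk} u_j v_k. Only permutations of (1,2,3) contribute; the two non-zero terms are:
eps_{213} u_1 v_3 = -1 * -4 * 5 = 20
eps_{231} u_3 v_1 = 1 * -6 * -4 = 24
(u x v)_2 = 44

44


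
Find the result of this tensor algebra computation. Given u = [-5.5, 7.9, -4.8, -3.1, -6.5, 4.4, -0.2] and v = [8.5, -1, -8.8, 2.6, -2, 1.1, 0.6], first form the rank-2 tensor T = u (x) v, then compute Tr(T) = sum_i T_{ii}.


The outer product gives T_{ij} = u_i v_j.
The trace (contraction) is Tr(T) = sum_i T_{ii} = sum_i u_i v_i.
Diagonal entries:
T_{11} = u_1 * v_1 = -5.5 * 8.5 = -46.75
T_{22} = u_2 * v_2 = 7.9 * -1 = -7.9
T_{33} = u_3 * v_3 = -4.8 * -8.8 = 42.24
T_{44} = u_4 * v_4 = -3.1 * 2.6 = -8.06
T_{55} = u_5 * v_5 = -6.5 * -2 = 13
T_{66} = u_6 * v_6 = 4.4 * 1.1 = 4.84
T_{77} = u_7 * v_7 = -0.2 * 0.6 = -0.12
Tr(T) = -46.75 + -7.9 + 42.24 + -8.06 + 13 + 4.84 + -0.12 = -2.75

-2.75


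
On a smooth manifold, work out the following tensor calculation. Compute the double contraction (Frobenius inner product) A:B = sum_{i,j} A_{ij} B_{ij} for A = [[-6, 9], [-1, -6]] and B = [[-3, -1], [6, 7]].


A:B = sum over all i,j of A_{ij} * B_{ij}.
Row 1: -6*-3=18, 9*-1=-9 => row sum = 9
Row 2: -1*6=-6, -6*7=-42 => row sum = -48
Total = 9 + -48 = -39

-39


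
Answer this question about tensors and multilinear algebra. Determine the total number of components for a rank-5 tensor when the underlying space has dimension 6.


The number of components of a rank-r tensor in d dimensions is d^r.
Here d = 6 and r = 5.
6^5 = 7776

7776


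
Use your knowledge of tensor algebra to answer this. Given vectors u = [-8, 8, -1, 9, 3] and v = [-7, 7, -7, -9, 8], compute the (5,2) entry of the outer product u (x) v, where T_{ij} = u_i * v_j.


The outer product entry T_{ij} = u_i * v_j.
We need i=5, j=2.
u_5 = 3, v_2 = 7
T_{5,2} = 3 * 7 = 21

21


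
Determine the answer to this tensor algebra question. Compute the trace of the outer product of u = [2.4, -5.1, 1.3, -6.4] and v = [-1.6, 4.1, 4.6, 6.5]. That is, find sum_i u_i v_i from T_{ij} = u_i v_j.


The outer product gives T_{ij} = u_i v_j.
The trace (contraction) is Tr(T) = sum_i T_{ii} = sum_i u_i v_i.
Diagonal entries:
T_{11} = u_1 * v_1 = 2.4 * -1.6 = -3.84
T_{22} = u_2 * v_2 = -5.1 * 4.1 = -20.91
T_{33} = u_3 * v_3 = 1.3 * 4.6 = 5.98
T_{44} = u_4 * v_4 = -6.4 * 6.5 = -41.6
Tr(T) = -3.84 + -20.91 + 5.98 + -41.6 = -60.37

-60.37


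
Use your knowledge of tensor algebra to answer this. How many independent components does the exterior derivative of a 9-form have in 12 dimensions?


The exterior derivative of a p-form is a (p+1)-form.
Its number of independent components is C(n, p+1).
n = 12, p+1 = 10
C(12, 10) = 66

66


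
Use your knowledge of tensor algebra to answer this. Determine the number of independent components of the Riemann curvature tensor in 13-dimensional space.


The Riemann tensor in d dimensions has d^2(d^2 - 1)/12 independent components.
d = 13, so d^2 = 169
d^2 - 1 = 168
d^2(d^2 - 1) = 169 * 168 = 28392
Divide by 12: 28392 / 12 = 2366

2366


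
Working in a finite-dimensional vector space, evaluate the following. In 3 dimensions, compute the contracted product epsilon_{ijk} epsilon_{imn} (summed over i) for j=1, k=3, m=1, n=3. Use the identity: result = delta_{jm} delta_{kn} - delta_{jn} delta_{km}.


Using the identity: epsilon_{ijk} epsilon_{imn} = delta_{jm} delta_{kn} - delta_{jn} delta_{km}.
delta_{11} = 1
delta_{33} = 1
delta_{13} = 0
delta_{31} = 0
Result = 1 * 1 - 0 * 0 = 1 - 0 = 1

1


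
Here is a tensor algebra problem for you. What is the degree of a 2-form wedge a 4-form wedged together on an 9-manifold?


The degree of a wedge product is the sum of the degrees of the individual forms.
Degrees: 2, 4
Total degree = 2 + 4 = 6

6


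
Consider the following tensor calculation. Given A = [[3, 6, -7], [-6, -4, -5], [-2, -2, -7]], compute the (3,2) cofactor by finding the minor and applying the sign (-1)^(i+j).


To find cofactor C_{32}, delete row 3 and column 2.
The resulting 2x2 submatrix is: [[3, -7], [-6, -5]]
Minor M_{32} = 3*-5 - -7*-6
  = -15 - 42 = -57
Sign = (-1)^(3+2) = (-1)^5 = -1
Cofactor C_{32} = -1 * -57 = 57

57


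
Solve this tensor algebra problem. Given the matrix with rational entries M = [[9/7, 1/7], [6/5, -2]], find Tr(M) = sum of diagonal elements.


The trace is the sum of diagonal entries.
Diagonal: M[1,1] = 9/7, M[2,2] = -2
Tr(M) = 9/7 + -2
Computing step by step:
After adding M[1,1]: 9/7
After adding M[2,2]: -5/7
Tr(M) = -5/7

-5/7


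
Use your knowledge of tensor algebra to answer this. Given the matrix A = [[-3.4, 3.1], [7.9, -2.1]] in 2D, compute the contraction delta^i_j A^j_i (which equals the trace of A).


The contraction (trace) of a rank-2 tensor is the sum of its diagonal elements.
Diagonal entries: A[1,1] = -3.4, A[2,2] = -2.1
Tr(A) = -3.4 + -2.1 = -5.5

-5.5


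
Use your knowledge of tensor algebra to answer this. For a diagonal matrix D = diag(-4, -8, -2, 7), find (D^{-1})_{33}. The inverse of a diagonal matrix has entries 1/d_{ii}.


For a diagonal matrix, the inverse has entries (D^{-1})_{ii} = 1/d_{ii}.
The diagonal entries are: d_{11} = -4, d_{22} = -8, d_{33} = -2, d_{44} = 7
We need (D^{-1})_{33} = 1/d_{33} = 1/-2 = -1/2

-1/2


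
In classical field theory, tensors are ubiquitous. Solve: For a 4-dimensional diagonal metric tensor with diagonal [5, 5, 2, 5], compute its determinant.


For a diagonal metric, the determinant is the product of diagonal entries.
Diagonal entries: 5, 5, 2, 5
det(g) = 5 * 5 * 2 * 5 = 250

250


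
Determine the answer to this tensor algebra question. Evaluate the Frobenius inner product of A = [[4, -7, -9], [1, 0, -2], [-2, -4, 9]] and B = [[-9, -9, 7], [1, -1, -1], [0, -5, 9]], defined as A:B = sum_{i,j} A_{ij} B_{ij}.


A:B = sum over all i,j of A_{ij} * B_{ij}.
Row 1: 4*-9=-36, -7*-9=63, -9*7=-63 => row sum = -36
Row 2: 1*1=1, 0*-1=0, -2*-1=2 => row sum = 3
Row 3: -2*0=0, -4*-5=20, 9*9=81 => row sum = 101
Total = -36 + 3 + 101 = 68

68


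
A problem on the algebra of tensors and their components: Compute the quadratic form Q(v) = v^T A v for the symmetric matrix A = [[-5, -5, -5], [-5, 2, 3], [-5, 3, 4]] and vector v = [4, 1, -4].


First compute Av:
(Av)_1 = -5*4 + -5*1 + -5*-4 = -5
(Av)_2 = -5*4 + 2*1 + 3*-4 = -30
(Av)_3 = -5*4 + 3*1 + 4*-4 = -33
Av = [-5, -30, -33]
Then v^T (Av) = 4*-5 + 1*-30 + -4*-33
= -20 + -30 + 132 = 82

82


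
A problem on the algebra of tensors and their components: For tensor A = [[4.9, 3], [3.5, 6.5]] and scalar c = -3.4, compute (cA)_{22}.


Scalar multiplication: (cA)_{ij} = c * A_{ij}.
c = -3.4
A_{22} = 6.5
(cA)_{22} = -3.4 * 6.5 = -22.1

-22.1


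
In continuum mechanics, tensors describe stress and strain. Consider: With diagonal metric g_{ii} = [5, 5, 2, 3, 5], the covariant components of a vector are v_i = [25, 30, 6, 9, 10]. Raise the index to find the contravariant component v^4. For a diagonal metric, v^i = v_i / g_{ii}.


To raise an index with a diagonal metric: v^i = v_i / g_{ii}.
For index 4: v_4 = 9, g_{44} = 3
v^4 = 9 / 3 = 3

3


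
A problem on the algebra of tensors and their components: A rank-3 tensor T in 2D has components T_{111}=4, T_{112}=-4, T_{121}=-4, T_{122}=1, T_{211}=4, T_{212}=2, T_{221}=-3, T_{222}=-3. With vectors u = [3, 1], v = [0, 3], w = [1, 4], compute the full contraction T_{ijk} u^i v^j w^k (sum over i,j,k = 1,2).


S = sum over i,j,k of T_{ijk} u_i v_j w_k. Expanding all 8 terms:
T_{111}*u_1*v_1*w_1 = 4*3*0*1 = 0  (running total: 0)
T_{112}*u_1*v_1*w_2 = -4*3*0*4 = 0  (running total: 0)
T_{121}*u_1*v_2*w_1 = -4*3*3*1 = -36  (running total: -36)
T_{122}*u_1*v_2*w_2 = 1*3*3*4 = 36  (running total: 0)
T_{211}*u_2*v_1*w_1 = 4*1*0*1 = 0  (running total: 0)
T_{212}*u_2*v_1*w_2 = 2*1*0*4 = 0  (running total: 0)
T_{221}*u_2*v_2*w_1 = -3*1*3*1 = -9  (running total: -9)
T_{222}*u_2*v_2*w_2 = -3*1*3*4 = -36  (running total: -45)
S = -45

-45


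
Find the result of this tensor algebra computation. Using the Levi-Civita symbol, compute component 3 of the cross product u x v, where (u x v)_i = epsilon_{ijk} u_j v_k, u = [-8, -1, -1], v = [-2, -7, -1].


(u x v)_3 = sum_{j,k} epsilon_{3jk} u_j v_k. Only permutations of (1,2,3) contribute; the two non-zero terms are:
eps_{312} u_1 v_2 = 1 * -8 * -7 = 56
eps_{321} u_2 v_1 = -1 * -1 * -2 = -2
(u x v)_3 = 54

54


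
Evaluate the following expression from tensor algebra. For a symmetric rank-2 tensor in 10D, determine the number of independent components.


A symmetric rank-2 tensor in d dimensions has d(d+1)/2 independent components.
d = 10
d(d+1)/2 = 10 * 11 / 2 = 110 / 2 = 55

55


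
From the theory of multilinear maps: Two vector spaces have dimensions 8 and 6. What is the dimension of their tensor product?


The dimension of a tensor product is the product of dimensions.
dim(V) = 8, dim(W) = 6
dim(V (x) W) = 8 * 6 = 48

48


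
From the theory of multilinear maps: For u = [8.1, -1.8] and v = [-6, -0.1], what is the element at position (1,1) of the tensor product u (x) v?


The outer product entry T_{ij} = u_i * v_j.
We need i=1, j=1.
u_1 = 8.1, v_1 = -6
T_{1,1} = 8.1 * -6 = -48.6

-48.6


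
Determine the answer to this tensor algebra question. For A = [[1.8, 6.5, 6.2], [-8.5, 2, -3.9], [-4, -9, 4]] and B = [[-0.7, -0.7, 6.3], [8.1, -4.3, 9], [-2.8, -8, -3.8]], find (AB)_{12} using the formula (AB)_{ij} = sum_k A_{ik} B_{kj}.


(AB)_{ij} = sum_k A_{ik} B_{kj}.
For i=1, j=2:
A_{11} * B_{12} = 1.8 * -0.7 = -1.26
A_{12} * B_{22} = 6.5 * -4.3 = -27.95
A_{13} * B_{32} = 6.2 * -8 = -49.6
Sum = -1.26 + -27.95 + -49.6 = -78.81

-78.81


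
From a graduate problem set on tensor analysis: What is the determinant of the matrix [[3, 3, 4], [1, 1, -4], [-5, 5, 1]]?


Expanding along the first row, det(A) = a11*M_11 - a12*M_12 + a13*M_13, where M_1j is the (1,j) minor.
Minor M_11 = 1*1 - -4*5 = 21
Minor M_12 = 1*1 - -4*-5 = -19
Minor M_13 = 1*5 - 1*-5 = 10
det = 3*(21) - 3*(-19) + 4*(10)
    = 63 - -57 + 40
    = 160

160


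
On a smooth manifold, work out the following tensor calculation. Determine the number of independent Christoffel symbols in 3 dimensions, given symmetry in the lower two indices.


Christoffel symbols Gamma^k_{ij} are symmetric in i,j, so there are d * d(d+1)/2 independent symbols.
d = 3
d(d+1)/2 = 3 * 4 / 2 = 6
Total = 3 * 6 = 18

18


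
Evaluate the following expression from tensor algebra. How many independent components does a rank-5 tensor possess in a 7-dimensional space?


The number of components of a rank-r tensor in d dimensions is d^r.
Here d = 7 and r = 5.
7^5 = 16807

16807


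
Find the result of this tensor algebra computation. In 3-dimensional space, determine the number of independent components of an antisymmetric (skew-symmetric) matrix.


An antisymmetric rank-2 tensor satisfies A_{ij} = -A_{ji}, so diagonal entries are zero.
The independent components are the upper-triangular entries: C(n, 2) = n(n-1)/2.
n = 3
C(3, 2) = 3 * 2 / 2 = 6 / 2 = 3

3


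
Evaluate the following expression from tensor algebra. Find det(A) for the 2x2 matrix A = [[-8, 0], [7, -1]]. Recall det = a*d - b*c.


For a 2x2 matrix [[a, b], [c, d]], det = a*d - b*c.
a = -8, b = 0, c = 7, d = -1
a*d = -8 * -1 = 8
b*c = 0 * 7 = 0
det = 8 - 0 = 8

8


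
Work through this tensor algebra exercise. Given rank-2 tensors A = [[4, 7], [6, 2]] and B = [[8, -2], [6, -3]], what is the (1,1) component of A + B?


Tensor addition is component-wise: (A + B)_{ij} = A_{ij} + B_{ij}.
A_{11} = 4
B_{11} = 8
(A + B)_{11} = 4 + 8 = 12

12


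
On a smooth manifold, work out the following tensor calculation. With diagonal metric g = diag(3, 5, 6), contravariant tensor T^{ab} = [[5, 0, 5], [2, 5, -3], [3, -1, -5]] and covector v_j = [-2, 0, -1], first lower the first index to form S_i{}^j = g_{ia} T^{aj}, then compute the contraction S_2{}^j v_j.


Step 1: lower the first index. For a diagonal metric, g_{ia} T^{aj} = g_{ii} T^{ij} (no sum on i).
g_{22} = 5
S_2{}^1 = 5 * T^{21} = 5 * 2 = 10
S_2{}^2 = 5 * T^{22} = 5 * 5 = 25
S_2{}^3 = 5 * T^{23} = 5 * -3 = -15
Step 2: contract S_2{}^j with v_j.
S_2{}^1 * v_1 = 10 * -2 = -20
S_2{}^2 * v_2 = 25 * 0 = 0
S_2{}^3 * v_3 = -15 * -1 = 15
Result = -20 + 0 + 15 = -5

-5


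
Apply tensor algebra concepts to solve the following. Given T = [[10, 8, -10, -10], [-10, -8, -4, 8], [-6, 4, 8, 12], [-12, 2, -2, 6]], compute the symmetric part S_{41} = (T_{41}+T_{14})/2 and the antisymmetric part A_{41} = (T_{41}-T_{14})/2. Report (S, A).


T_{41} = -12
T_{14} = -10
S_{41} = (-12 + -10)/2 = -22/2 = -11
A_{41} = (-12 - -10)/2 = -2/2 = -1
Check: S + A = -11 + -1 = -12 = T_{41}.

(-11, -1)


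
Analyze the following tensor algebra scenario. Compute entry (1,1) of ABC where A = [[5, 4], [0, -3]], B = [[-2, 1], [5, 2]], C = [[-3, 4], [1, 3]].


(ABC)_{11} = sum_m (AB)_{1m} C_{m1}. First compute row 1 of AB.
(AB)_{11} = 5*-2 + 4*5 = 10
(AB)_{12} = 5*1 + 4*2 = 13
Now contract with column 1 of C:
(AB)_{11} * C_{11} = 10 * -3 = -30
(AB)_{12} * C_{21} = 13 * 1 = 13
(ABC)_{11} = -30 + 13 = -17

-17


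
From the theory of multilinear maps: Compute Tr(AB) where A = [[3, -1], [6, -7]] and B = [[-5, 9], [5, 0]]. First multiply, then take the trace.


Tr(AB) = sum_i (AB)_{ii} where (AB)_{ii} = sum_k A_{ik} B_{ki}.
(AB)_{11} = 3*-5 + -1*5 = -20
(AB)_{22} = 6*9 + -7*0 = 54
Tr(AB) = -20 + 54 = 34

34


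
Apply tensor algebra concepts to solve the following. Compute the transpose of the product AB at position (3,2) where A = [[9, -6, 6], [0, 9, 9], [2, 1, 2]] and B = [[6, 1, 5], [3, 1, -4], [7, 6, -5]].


(AB)^T_{ij} = (AB)_{ji} = sum_k A_{jk} B_{ki}.
For i=3, j=2 we need (AB)_{23}:
A_{21} * B_{13} = 0 * 5 = 0
A_{22} * B_{23} = 9 * -4 = -36
A_{23} * B_{33} = 9 * -5 = -45
Sum = 0 + -36 + -45 = -81

-81


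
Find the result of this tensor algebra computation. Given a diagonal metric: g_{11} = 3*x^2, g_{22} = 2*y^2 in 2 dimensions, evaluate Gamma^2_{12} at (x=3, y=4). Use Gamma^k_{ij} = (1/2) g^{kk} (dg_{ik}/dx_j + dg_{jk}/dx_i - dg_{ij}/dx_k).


For a diagonal metric, Gamma^k_{ij} = (1/2) g^{kk} (dg_{ik}/dx_j + dg_{jk}/dx_i - dg_{ij}/dx_k).
The metric is diagonal, so g_{ab} = 0 for a != b.
At the given point: g_{11} = 27, g_{22} = 32
g^{22} = 1/32
dg_{12}/dx_2 = 0 (off-diagonal)
dg_{22}/dx_1 = dg_{22}/dx_1 = 0
dg_{12}/dx_2 = 0 (off-diagonal)
Numerator = 0 + 0 - 0 = 0
Gamma^2_{12} = 0 / (2 * 32) = 0

0


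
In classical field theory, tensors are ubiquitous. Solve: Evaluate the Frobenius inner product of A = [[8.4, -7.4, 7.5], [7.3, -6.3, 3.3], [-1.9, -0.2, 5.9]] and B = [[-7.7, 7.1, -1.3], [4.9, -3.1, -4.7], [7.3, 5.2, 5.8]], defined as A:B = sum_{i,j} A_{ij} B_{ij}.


A:B = sum over all i,j of A_{ij} * B_{ij}.
Row 1: 8.4*-7.7=-64.68, -7.4*7.1=-52.54, 7.5*-1.3=-9.75 => row sum = -126.97
Row 2: 7.3*4.9=35.77, -6.3*-3.1=19.53, 3.3*-4.7=-15.51 => row sum = 39.79
Row 3: -1.9*7.3=-13.87, -0.2*5.2=-1.04, 5.9*5.8=34.22 => row sum = 19.31
Total = -126.97 + 39.79 + 19.31 = -67.87

-67.87


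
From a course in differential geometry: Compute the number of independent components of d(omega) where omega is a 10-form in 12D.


The exterior derivative of a p-form is a (p+1)-form.
Its number of independent components is C(n, p+1).
n = 12, p+1 = 11
C(12, 11) = 12

12


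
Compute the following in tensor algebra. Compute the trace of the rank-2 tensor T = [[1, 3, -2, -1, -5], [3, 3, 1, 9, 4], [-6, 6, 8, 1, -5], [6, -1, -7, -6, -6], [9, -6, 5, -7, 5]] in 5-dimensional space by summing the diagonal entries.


The contraction (trace) of a rank-2 tensor is the sum of its diagonal elements.
Diagonal entries: A[1,1] = 1, A[2,2] = 3, A[3,3] = 8, A[4,4] = -6, A[5,5] = 5
Tr(A) = 1 + 3 + 8 + -6 + 5 = 11

11


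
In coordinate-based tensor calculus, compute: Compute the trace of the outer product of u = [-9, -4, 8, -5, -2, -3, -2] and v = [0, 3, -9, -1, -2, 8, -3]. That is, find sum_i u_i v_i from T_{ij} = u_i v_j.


The outer product gives T_{ij} = u_i v_j.
The trace (contraction) is Tr(T) = sum_i T_{ii} = sum_i u_i v_i.
Diagonal entries:
T_{11} = u_1 * v_1 = -9 * 0 = 0
T_{22} = u_2 * v_2 = -4 * 3 = -12
T_{33} = u_3 * v_3 = 8 * -9 = -72
T_{44} = u_4 * v_4 = -5 * -1 = 5
T_{55} = u_5 * v_5 = -2 * -2 = 4
T_{66} = u_6 * v_6 = -3 * 8 = -24
T_{77} = u_7 * v_7 = -2 * -3 = 6
Tr(T) = 0 + -12 + -72 + 5 + 4 + -24 + 6 = -93

-93


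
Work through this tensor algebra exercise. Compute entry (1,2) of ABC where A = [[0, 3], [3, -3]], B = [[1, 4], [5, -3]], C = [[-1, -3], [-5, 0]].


(ABC)_{12} = sum_m (AB)_{1m} C_{m2}. First compute row 1 of AB.
(AB)_{11} = 0*1 + 3*5 = 15
(AB)_{12} = 0*4 + 3*-3 = -9
Now contract with column 2 of C:
(AB)_{11} * C_{12} = 15 * -3 = -45
(AB)_{12} * C_{22} = -9 * 0 = 0
(ABC)_{12} = -45 + 0 = -45

-45


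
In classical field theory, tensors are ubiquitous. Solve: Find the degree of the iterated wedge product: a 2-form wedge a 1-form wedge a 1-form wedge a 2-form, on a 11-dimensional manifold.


The degree of a wedge product is the sum of the degrees of the individual forms.
Degrees: 2, 1, 1, 2
Total degree = 2 + 1 + 1 + 2 = 6

6


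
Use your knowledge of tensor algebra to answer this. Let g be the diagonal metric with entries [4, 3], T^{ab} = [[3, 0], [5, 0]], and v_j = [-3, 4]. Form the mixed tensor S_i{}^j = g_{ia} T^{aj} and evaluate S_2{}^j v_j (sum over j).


Step 1: lower the first index. For a diagonal metric, g_{ia} T^{aj} = g_{ii} T^{ij} (no sum on i).
g_{22} = 3
S_2{}^1 = 3 * T^{21} = 3 * 5 = 15
S_2{}^2 = 3 * T^{22} = 3 * 0 = 0
Step 2: contract S_2{}^j with v_j.
S_2{}^1 * v_1 = 15 * -3 = -45
S_2{}^2 * v_2 = 0 * 4 = 0
Result = -45 + 0 = -45

-45


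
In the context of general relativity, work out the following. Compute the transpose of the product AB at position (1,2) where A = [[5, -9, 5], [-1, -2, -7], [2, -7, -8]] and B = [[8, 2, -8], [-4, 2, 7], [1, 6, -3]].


(AB)^T_{ij} = (AB)_{ji} = sum_k A_{jk} B_{ki}.
For i=1, j=2 we need (AB)_{21}:
A_{21} * B_{11} = -1 * 8 = -8
A_{22} * B_{21} = -2 * -4 = 8
A_{23} * B_{31} = -7 * 1 = -7
Sum = -8 + 8 + -7 = -7

-7


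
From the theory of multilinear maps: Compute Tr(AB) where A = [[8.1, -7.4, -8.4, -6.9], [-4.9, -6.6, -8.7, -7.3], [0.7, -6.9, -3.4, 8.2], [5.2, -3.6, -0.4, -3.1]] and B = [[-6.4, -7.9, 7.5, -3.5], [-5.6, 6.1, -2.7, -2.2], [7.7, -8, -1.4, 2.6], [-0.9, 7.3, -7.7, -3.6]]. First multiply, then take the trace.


Tr(AB) = sum_i (AB)_{ii} where (AB)_{ii} = sum_k A_{ik} B_{ki}.
(AB)_{11} = 8.1*-6.4 + -7.4*-5.6 + -8.4*7.7 + -6.9*-0.9 = -68.87
(AB)_{22} = -4.9*-7.9 + -6.6*6.1 + -8.7*-8 + -7.3*7.3 = 14.76
(AB)_{33} = 0.7*7.5 + -6.9*-2.7 + -3.4*-1.4 + 8.2*-7.7 = -34.5
(AB)_{44} = 5.2*-3.5 + -3.6*-2.2 + -0.4*2.6 + -3.1*-3.6 = -0.16
Tr(AB) = -68.87 + 14.76 + -34.5 + -0.16 = -88.77

-88.77


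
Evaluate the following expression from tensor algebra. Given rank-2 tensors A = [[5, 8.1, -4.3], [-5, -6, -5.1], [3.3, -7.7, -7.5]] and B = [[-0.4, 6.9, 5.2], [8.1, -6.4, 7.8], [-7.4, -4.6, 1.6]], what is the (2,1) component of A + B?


Tensor addition is component-wise: (A + B)_{ij} = A_{ij} + B_{ij}.
A_{21} = -5
B_{21} = 8.1
(A + B)_{21} = -5 + 8.1 = 3.1

3.1


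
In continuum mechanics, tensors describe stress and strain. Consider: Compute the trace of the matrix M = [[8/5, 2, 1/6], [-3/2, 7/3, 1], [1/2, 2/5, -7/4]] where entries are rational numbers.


The trace is the sum of diagonal entries.
Diagonal: M[1,1] = 8/5, M[2,2] = 7/3, M[3,3] = -7/4
Tr(M) = 8/5 + 7/3 + -7/4
Computing step by step:
After adding M[1,1]: 8/5
After adding M[2,2]: 59/15
After adding M[3,3]: 131/60
Tr(M) = 131/60

131/60


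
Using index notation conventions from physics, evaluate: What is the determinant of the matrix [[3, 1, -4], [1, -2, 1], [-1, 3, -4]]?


Expanding along the first row, det(A) = a11*M_11 - a12*M_12 + a13*M_13, where M_1j is the (1,j) minor.
Minor M_11 = -2*-4 - 1*3 = 5
Minor M_12 = 1*-4 - 1*-1 = -3
Minor M_13 = 1*3 - -2*-1 = 1
det = 3*(5) - 1*(-3) + -4*(1)
    = 15 - -3 + -4
    = 14

14


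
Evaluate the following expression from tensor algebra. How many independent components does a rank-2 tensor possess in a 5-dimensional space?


The number of components of a rank-r tensor in d dimensions is d^r.
Here d = 5 and r = 2.
5^2 = 25

25


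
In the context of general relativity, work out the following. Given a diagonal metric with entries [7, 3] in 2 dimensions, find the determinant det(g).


For a diagonal metric, the determinant is the product of diagonal entries.
Diagonal entries: 7, 3
det(g) = 7 * 3 = 21

21


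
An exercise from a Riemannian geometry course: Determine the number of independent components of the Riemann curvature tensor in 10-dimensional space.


The Riemann tensor in d dimensions has d^2(d^2 - 1)/12 independent components.
d = 10, so d^2 = 100
d^2 - 1 = 99
d^2(d^2 - 1) = 100 * 99 = 9900
Divide by 12: 9900 / 12 = 825

825
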